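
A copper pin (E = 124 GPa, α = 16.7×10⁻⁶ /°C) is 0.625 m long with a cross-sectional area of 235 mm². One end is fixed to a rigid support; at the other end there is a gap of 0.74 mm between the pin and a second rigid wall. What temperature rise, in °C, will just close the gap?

The gap closes when αΔT L = 0.74 mm, since the pin is still unstressed at that instant.
So ΔT = g/(αL) = 0.74/(16.7×10⁻⁶ × 625) = 70.9 °C.

ΔT ≈ 70.9 °C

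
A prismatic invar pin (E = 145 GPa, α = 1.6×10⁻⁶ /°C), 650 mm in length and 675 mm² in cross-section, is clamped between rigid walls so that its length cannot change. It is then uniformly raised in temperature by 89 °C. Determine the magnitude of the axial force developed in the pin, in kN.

P ≈ 13.9 kN (compressive)

Full restraint means ε = 0, so the stress is σ = EαΔT = 145×10³ × 1.6×10⁻⁶ × 89 = 20.65 MPa.
P = AEαΔT = 675 × 145×10³ × 1.6×10⁻⁶ × 89 = 13.94 kN (compressive).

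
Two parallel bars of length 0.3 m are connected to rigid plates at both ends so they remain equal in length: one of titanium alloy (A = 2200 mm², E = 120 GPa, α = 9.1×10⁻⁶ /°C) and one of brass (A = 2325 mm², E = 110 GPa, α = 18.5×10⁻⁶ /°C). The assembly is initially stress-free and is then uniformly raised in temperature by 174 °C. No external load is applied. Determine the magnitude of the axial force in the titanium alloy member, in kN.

P ≈ 212 kN (tensile in the titanium alloy)

Equilibrium of a rigid end plate with no external load gives equal and opposite internal forces ±P in the two members. Since α_{brass} > α_{titanium alloy}, heating drives the brass into compression and the titanium alloy into tension.
Setting the final lengths equal and cancelling L: (α₁ − α₂)ΔT = P/(A₁E₁) + P/(A₂E₂).
|α₁ − α₂|·ΔT = 9.4×10⁻⁶ × 174 = 0.001636.
1/(A₁E₁) + 1/(A₂E₂) = 1/(2200×120×10³) + 1/(2325×110×10³) = 7.698×10⁻⁹ N⁻¹.
So P = 0.001636 / 7.698×10⁻⁹ = 212.5 kN.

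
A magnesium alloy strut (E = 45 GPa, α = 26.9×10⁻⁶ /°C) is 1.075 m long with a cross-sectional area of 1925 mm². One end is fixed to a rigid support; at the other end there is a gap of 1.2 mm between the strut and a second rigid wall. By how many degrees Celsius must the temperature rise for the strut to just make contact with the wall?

Contact occurs when the free expansion equals the gap: αΔT L = 1.2 mm.
ΔT = 1.2 / (26.9×10⁻⁶ × 1075) = 41.5 °C.

ΔT ≈ 41.5 °C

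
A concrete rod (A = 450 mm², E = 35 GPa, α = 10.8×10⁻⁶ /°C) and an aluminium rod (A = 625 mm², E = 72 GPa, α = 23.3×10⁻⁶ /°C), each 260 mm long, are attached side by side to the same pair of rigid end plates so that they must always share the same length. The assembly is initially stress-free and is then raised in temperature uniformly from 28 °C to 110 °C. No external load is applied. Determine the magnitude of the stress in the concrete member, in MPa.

σ ≈ 26.6 MPa (tensile)

Both members must finish at the same length. With the larger α, the aluminium tends to over-expand; the plates restrain it, putting the aluminium in compression and the concrete in tension. With no external load the two internal forces are equal and opposite, magnitude P.
Setting the final lengths equal and cancelling L: (α₁ − α₂)ΔT = P/(A₁E₁) + P/(A₂E₂).
|α₁ − α₂|·ΔT = 12.5×10⁻⁶ × 82 = 0.001025.
1/(A₁E₁) + 1/(A₂E₂) = 1/(450×35×10³) + 1/(625×72×10³) = 8.571×10⁻⁸ N⁻¹.
So P = 0.001025 / 8.571×10⁻⁸ = 11.96 kN.
σ_{concrete} = P/A₁ = 11960/450 = 26.57 MPa, tensile.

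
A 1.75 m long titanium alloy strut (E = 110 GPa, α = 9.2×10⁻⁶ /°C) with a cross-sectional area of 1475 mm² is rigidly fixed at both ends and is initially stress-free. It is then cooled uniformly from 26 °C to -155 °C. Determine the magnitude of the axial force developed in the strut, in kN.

P ≈ 270 kN (tensile)

Full restraint means ε = 0, so the stress is σ = EαΔT = 110×10³ × 9.2×10⁻⁶ × 181 = 183.2 MPa.
Axial force P = σA = 183.2 × 1475 = 270200 N = 270.2 kN, tensile.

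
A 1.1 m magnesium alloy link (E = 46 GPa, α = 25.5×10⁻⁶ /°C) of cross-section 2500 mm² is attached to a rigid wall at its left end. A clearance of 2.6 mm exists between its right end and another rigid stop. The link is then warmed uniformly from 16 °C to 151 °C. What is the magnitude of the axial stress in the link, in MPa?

σ ≈ 49.6 MPa (compressive)

If the wall were absent the link would grow by αΔT L = 25.5×10⁻⁶ × 135 × 1100 = 3.787 mm.
This exceeds the 2.6 mm gap, so the wall pushes back. The portion of expansion that must be recovered elastically is δ_free − gap = 3.787 − 2.6 = 1.187 mm.
So σ = E(δ_free − g)/L = 46×10³ × 1.187/1100 = 49.63 MPa.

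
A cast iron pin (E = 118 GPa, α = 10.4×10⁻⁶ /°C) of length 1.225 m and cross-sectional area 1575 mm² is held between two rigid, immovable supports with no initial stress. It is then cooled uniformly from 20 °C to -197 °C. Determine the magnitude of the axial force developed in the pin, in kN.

The ends cannot move, so σ = EαΔT = 118×10³ × 10.4×10⁻⁶ × 217 = 266.3 MPa.
Axial force P = σA = 266.3 × 1575 = 419400 N = 419.4 kN, tensile.

P ≈ 419 kN (tensile)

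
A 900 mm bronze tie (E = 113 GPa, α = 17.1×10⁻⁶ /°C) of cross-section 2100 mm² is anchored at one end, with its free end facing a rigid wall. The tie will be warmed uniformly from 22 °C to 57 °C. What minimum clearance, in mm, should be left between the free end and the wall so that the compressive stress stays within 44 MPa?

Free expansion if unrestrained: δ_free = αΔT L = 17.1×10⁻⁶ × 35 × 900 = 0.5387 mm.
At the allowable stress the elastic shortening the wall may impose is σL/E = 44 × 900 / (113×10³) = 0.3504 mm.
The gap must absorb the remainder: g_min = 0.5387 − 0.3504 = 0.1882 mm.

g ≈ 0.188 mm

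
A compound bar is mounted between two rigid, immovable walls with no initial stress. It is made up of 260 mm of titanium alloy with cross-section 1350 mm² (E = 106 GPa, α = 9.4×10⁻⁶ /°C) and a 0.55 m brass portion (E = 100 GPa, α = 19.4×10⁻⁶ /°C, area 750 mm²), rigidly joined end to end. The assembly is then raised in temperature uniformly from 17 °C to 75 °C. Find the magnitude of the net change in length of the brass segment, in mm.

|ΔL| ≈ 0.00928 mm

If the supports were absent, the total length change would be Σ αᵢΔT Lᵢ = 9.4×10⁻⁶×58×260 + 19.4×10⁻⁶×58×550 = 0.7606 mm.
Since the ends are fixed, an axial force P builds up, equal in every segment, with P · Σ Lᵢ/(AᵢEᵢ) = δ_free.
The series flexibility is Σ Lᵢ/(AᵢEᵢ) = 260/(1350×106×10³) + 550/(750×100×10³) = 9.15×10⁻⁶ mm/N.
P = 0.7606 / 9.15×10⁻⁶ = 83120 N = 83.12 kN, compressive.
For the brass segment, free thermal change = 19.4×10⁻⁶×58×550 = 0.6189 mm and elastic change from P = 83120×550/(750×100×10³) = 0.6096 mm; these oppose, so the net change is 0.00928 mm (segment lengthens).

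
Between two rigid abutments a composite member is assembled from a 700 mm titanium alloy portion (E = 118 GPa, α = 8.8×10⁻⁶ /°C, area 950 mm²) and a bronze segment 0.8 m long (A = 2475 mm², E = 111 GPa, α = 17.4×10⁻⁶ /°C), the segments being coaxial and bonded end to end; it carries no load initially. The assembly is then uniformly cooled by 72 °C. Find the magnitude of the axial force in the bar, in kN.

Free thermal contraction of the whole bar: Σ αᵢΔT Lᵢ = 8.8×10⁻⁶×72×700 + 17.4×10⁻⁶×72×800 = 1.446 mm.
The rigid supports impose zero overall length change; the single axial force P common to all segments must satisfy P Σ Lᵢ/(AᵢEᵢ) = δ_free.
Σ Lᵢ/(AᵢEᵢ) = 700/(950×118×10³) + 800/(2475×111×10³) = 9.156×10⁻⁶ mm/N.
Hence P = δ_free / Σ(L/AE) = 1.446/9.156×10⁻⁶ = 157.9 kN (tensile).

P ≈ 158 kN (tensile)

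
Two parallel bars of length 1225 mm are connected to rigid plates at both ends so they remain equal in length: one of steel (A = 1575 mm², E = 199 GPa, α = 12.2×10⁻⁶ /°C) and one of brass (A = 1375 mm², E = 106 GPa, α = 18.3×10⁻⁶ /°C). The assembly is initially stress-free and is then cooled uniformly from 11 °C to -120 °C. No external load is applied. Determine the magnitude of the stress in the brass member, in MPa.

σ ≈ 57.8 MPa (tensile)

Equilibrium of a rigid end plate with no external load gives equal and opposite internal forces ±P in the two members. Since α_{brass} > α_{steel}, cooling drives the brass into tension and the steel into compression.
Equating the net (thermal + elastic) strains gives |α₁ − α₂|·ΔT = P·[1/(A₁E₁) + 1/(A₂E₂)].
|α₁ − α₂|·ΔT = 6.1×10⁻⁶ × 131 = 0.0007991.
1/(A₁E₁) + 1/(A₂E₂) = 1/(1575×199×10³) + 1/(1375×106×10³) = 1.005×10⁻⁸ N⁻¹.
P = 0.0007991 / 1.005×10⁻⁸ = 79500 N = 79.5 kN.
σ_{brass} = P/A₂ = 79500/1375 = 57.82 MPa, tensile.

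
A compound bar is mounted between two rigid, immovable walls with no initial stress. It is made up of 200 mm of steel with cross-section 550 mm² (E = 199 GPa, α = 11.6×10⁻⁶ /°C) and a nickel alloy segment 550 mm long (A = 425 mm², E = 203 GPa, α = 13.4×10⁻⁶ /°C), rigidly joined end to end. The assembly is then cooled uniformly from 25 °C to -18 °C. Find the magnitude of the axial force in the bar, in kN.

P ≈ 50.8 kN (tensile)

If the supports were absent, the total length change would be Σ αᵢΔT Lᵢ = 11.6×10⁻⁶×43×200 + 13.4×10⁻⁶×43×550 = 0.4167 mm.
The rigid supports impose zero overall length change; the single axial force P common to all segments must satisfy P Σ Lᵢ/(AᵢEᵢ) = δ_free.
The series flexibility is Σ Lᵢ/(AᵢEᵢ) = 200/(550×199×10³) + 550/(425×203×10³) = 8.202×10⁻⁶ mm/N.
Hence P = δ_free / Σ(L/AE) = 0.4167/8.202×10⁻⁶ = 50.8 kN (tensile).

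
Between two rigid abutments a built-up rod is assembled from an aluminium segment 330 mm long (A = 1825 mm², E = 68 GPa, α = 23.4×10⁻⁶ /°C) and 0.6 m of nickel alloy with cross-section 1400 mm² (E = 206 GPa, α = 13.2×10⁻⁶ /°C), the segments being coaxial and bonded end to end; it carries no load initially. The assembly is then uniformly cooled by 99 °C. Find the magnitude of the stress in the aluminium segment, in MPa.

Free thermal contraction of the whole bar: Σ αᵢΔT Lᵢ = 23.4×10⁻⁶×99×330 + 13.2×10⁻⁶×99×600 = 1.549 mm.
The walls prevent any net length change, so an axial force P (same in every segment) develops. Compatibility: P · Σ Lᵢ/(AᵢEᵢ) = δ_free.
Σ Lᵢ/(AᵢEᵢ) = 330/(1825×68×10³) + 600/(1400×206×10³) = 4.74×10⁻⁶ mm/N.
P = 1.549 / 4.74×10⁻⁶ = 326700 N = 326.7 kN, tensile.
σ_{aluminium} = P / A = 326700 / 1825 = 179 MPa.

σ ≈ 179 MPa (tensile)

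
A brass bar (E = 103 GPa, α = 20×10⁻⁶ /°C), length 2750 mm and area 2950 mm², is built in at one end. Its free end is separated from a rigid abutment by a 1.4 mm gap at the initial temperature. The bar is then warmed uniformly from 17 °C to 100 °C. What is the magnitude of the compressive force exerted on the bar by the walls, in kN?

P ≈ 350 kN

Free thermal elongation = αΔT L = 20×10⁻⁶ × 83 × 2750 = 4.565 mm.
After closing the 1.4 mm clearance, 4.565 − 1.4 = 3.165 mm of expansion remains to be suppressed by the wall.
Compatibility: PL/(AE) = 3.165 mm, so σ = P/A = E × (3.165/2750) = 118.5 MPa.
P = σA = 118.5 × 2950 = 349.7 kN.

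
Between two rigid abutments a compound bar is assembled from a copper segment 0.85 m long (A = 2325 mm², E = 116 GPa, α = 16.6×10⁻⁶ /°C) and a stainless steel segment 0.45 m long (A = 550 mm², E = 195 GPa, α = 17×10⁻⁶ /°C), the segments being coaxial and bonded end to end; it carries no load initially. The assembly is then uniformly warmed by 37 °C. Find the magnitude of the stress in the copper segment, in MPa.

σ ≈ 47.1 MPa (compressive)

If the supports were absent, the total length change would be Σ αᵢΔT Lᵢ = 16.6×10⁻⁶×37×850 + 17×10⁻⁶×37×450 = 0.8051 mm.
Since the ends are fixed, an axial force P builds up, equal in every segment, with P · Σ Lᵢ/(AᵢEᵢ) = δ_free.
The series flexibility is Σ Lᵢ/(AᵢEᵢ) = 850/(2325×116×10³) + 450/(550×195×10³) = 7.347×10⁻⁶ mm/N.
So P = 0.8051 / 7.347×10⁻⁶ = 109.6 kN, compressive.
σ_{copper} = P / A = 109600 / 2325 = 47.13 MPa.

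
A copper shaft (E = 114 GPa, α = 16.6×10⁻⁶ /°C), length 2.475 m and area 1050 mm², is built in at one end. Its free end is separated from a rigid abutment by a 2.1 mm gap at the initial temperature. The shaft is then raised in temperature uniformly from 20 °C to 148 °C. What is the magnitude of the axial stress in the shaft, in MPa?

Unrestrained expansion: δ_free = αΔT L = 16.6×10⁻⁶ × 128 × 2475 = 5.259 mm.
The gap closes (δ_free > 2.1 mm) and the wall then resists a further 5.259 − 2.1 = 3.159 mm of expansion.
Compatibility: PL/(AE) = 3.159 mm, so σ = P/A = E × (3.159/2475) = 145.5 MPa.

σ ≈ 145 MPa (compressive)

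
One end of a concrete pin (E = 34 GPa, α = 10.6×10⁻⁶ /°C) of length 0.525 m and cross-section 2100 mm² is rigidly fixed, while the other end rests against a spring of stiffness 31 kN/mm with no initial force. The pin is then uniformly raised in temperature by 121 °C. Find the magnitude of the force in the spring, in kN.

If the spring were absent the pin would lengthen by αΔT L = 10.6×10⁻⁶ × 121 × 525 = 0.6734 mm.
Let P be the compressive force at the spring. The pin shortens elastically by PL/(AE) and the spring compresses by P/k; together these equal δ_free.
P [ L/(AE) + 1/k ] = δ_free → P [ 525/(2100×34×10³) + 1/(31×10³) ] = 0.6734.
P = 0.6734 / 3.961×10⁻⁵ = 17000 N.

P ≈ 17 kN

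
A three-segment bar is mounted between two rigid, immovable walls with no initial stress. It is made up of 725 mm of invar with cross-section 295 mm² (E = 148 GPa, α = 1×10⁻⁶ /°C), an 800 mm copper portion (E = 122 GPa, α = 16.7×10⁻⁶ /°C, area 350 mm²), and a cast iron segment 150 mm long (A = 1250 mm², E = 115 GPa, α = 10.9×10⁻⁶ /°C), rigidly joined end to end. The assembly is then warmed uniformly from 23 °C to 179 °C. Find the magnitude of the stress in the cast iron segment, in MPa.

If the supports were absent, the total length change would be Σ αᵢΔT Lᵢ = 1×10⁻⁶×156×725 + 16.7×10⁻⁶×156×800 + 10.9×10⁻⁶×156×150 = 2.452 mm.
The walls prevent any net length change, so an axial force P (same in every segment) develops. Compatibility: P · Σ Lᵢ/(AᵢEᵢ) = δ_free.
The series flexibility is Σ Lᵢ/(AᵢEᵢ) = 725/(295×148×10³) + 800/(350×122×10³) + 150/(1250×115×10³) = 3.638×10⁻⁵ mm/N.
Hence P = δ_free / Σ(L/AE) = 2.452/3.638×10⁻⁵ = 67.4 kN (compressive).
σ_{cast iron} = P / A = 67400 / 1250 = 53.92 MPa.

σ ≈ 53.9 MPa (compressive)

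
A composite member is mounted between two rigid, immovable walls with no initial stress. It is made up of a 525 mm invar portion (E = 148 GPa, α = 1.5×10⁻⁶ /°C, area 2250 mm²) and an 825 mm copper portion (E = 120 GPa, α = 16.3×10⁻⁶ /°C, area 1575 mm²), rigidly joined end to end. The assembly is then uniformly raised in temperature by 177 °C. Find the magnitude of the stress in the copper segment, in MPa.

With the walls removed the bar would change length by δ_free = Σ αᵢΔT Lᵢ = 1.5×10⁻⁶×177×525 + 16.3×10⁻⁶×177×825 = 2.52 mm.
The rigid supports impose zero overall length change; the single axial force P common to all segments must satisfy P Σ Lᵢ/(AᵢEᵢ) = δ_free.
The series flexibility is Σ Lᵢ/(AᵢEᵢ) = 525/(2250×148×10³) + 825/(1575×120×10³) = 5.942×10⁻⁶ mm/N.
P = 2.52 / 5.942×10⁻⁶ = 424100 N = 424.1 kN, compressive.
σ_{copper} = P / A = 424100 / 1575 = 269.2 MPa.

σ ≈ 269 MPa (compressive)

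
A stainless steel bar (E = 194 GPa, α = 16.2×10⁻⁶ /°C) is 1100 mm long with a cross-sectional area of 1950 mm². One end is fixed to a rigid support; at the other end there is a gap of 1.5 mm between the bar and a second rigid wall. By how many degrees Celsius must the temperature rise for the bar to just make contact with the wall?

ΔT ≈ 84.2 °C

The gap closes when αΔT L = 1.5 mm, since the bar is still unstressed at that instant.
ΔT = 1.5 / (16.2×10⁻⁶ × 1100) = 84.18 °C.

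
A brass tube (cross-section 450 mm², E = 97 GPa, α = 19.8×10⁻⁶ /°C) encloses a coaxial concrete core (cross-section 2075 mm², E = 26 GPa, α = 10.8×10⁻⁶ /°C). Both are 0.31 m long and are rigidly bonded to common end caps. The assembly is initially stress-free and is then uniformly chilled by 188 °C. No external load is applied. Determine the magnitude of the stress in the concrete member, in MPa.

Both members must finish at the same length. With the larger α, the brass tends to over-contract; the plates restrain it, putting the brass in tension and the concrete in compression. With no external load the two internal forces are equal and opposite, magnitude P.
Compatibility of the two members (thermal + elastic change equal): (α₁ − α₂)ΔT = P·[1/(A₁E₁) + 1/(A₂E₂)].
|α₁ − α₂|·ΔT = 9×10⁻⁶ × 188 = 0.001692.
1/(A₁E₁) + 1/(A₂E₂) = 1/(450×97×10³) + 1/(2075×26×10³) = 4.145×10⁻⁸ N⁻¹.
So P = 0.001692 / 4.145×10⁻⁸ = 40.83 kN.
σ_{concrete} = P/A₂ = 40830/2075 = 19.67 MPa, compressive.

σ ≈ 19.7 MPa (compressive)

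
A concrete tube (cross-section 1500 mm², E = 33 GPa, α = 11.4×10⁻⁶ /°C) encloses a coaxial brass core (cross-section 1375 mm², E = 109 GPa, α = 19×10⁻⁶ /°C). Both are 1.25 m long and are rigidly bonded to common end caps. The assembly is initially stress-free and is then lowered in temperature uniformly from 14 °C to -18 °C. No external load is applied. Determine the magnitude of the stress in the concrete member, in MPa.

σ ≈ 6.03 MPa (compressive)

The brass has the larger α, so on cooling it would change length more than the concrete if both were free. The rigid plates force a common final length, so the brass is put into tension and the concrete into compression, with equal and opposite forces P (no external load).
Compatibility of the two members (thermal + elastic change equal): (α₁ − α₂)ΔT = P·[1/(A₁E₁) + 1/(A₂E₂)].
|α₁ − α₂|·ΔT = 7.6×10⁻⁶ × 32 = 0.0002432.
1/(A₁E₁) + 1/(A₂E₂) = 1/(1500×33×10³) + 1/(1375×109×10³) = 2.687×10⁻⁸ N⁻¹.
So P = 0.0002432 / 2.687×10⁻⁸ = 9.05 kN.
σ_{concrete} = P/A₁ = 9050/1500 = 6.033 MPa, compressive.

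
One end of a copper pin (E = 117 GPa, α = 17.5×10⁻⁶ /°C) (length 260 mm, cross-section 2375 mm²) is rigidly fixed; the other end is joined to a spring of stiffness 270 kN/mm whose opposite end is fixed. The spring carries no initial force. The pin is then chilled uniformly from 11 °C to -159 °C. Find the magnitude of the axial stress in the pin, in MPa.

σ ≈ 70.2 MPa (tensile)

The unrestrained thermal change is αΔT L = 17.5×10⁻⁶ × 170 × 260 = 0.7735 mm.
Let P be the tensile force in the spring. The pin extends elastically by PL/(AE) and the spring stretches by P/k; together these equal δ_free.
So P = δ_free / [L/(AE) + 1/k] = 0.7735 / [ 260/(2375×117×10³) + 1/(270×10³) ].
P = 0.7735 / 4.639×10⁻⁶ = 166700 N.
σ = P/A = 166700/2375 = 70.2 MPa.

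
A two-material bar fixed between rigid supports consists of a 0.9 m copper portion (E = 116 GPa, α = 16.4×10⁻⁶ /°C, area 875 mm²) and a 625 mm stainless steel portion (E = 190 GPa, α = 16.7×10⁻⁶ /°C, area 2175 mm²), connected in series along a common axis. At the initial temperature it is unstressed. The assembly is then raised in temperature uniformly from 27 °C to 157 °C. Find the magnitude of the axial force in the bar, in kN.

P ≈ 316 kN (compressive)

If the supports were absent, the total length change would be Σ αᵢΔT Lᵢ = 16.4×10⁻⁶×130×900 + 16.7×10⁻⁶×130×625 = 3.276 mm.
The walls prevent any net length change, so an axial force P (same in every segment) develops. Compatibility: P · Σ Lᵢ/(AᵢEᵢ) = δ_free.
Σ Lᵢ/(AᵢEᵢ) = 900/(875×116×10³) + 625/(2175×190×10³) = 1.038×10⁻⁵ mm/N.
Hence P = δ_free / Σ(L/AE) = 3.276/1.038×10⁻⁵ = 315.6 kN (compressive).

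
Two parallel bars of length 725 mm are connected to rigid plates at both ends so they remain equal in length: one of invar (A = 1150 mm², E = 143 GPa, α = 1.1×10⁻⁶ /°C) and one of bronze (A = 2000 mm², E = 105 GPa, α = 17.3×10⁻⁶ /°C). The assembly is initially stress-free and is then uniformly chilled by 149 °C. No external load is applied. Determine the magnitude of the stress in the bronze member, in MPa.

Equilibrium of a rigid end plate with no external load gives equal and opposite internal forces ±P in the two members. Since α_{bronze} > α_{invar}, cooling drives the bronze into tension and the invar into compression.
Equating the net (thermal + elastic) strains gives |α₁ − α₂|·ΔT = P·[1/(A₁E₁) + 1/(A₂E₂)].
|α₁ − α₂|·ΔT = 16.2×10⁻⁶ × 149 = 0.002414.
1/(A₁E₁) + 1/(A₂E₂) = 1/(1150×143×10³) + 1/(2000×105×10³) = 1.084×10⁻⁸ N⁻¹.
So P = 0.002414 / 1.084×10⁻⁸ = 222.6 kN.
σ_{bronze} = P/A₂ = 222600/2000 = 111.3 MPa, tensile.

σ ≈ 111 MPa (tensile)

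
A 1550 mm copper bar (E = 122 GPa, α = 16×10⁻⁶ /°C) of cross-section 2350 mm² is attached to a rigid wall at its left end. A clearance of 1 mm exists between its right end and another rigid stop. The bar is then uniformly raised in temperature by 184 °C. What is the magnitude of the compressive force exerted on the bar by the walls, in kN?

Free thermal elongation = αΔT L = 16×10⁻⁶ × 184 × 1550 = 4.563 mm.
The gap closes (δ_free > 1 mm) and the wall then resists a further 4.563 − 1 = 3.563 mm of expansion.
Compatibility: PL/(AE) = 3.563 mm, so σ = P/A = E × (3.563/1550) = 280.5 MPa.
P = σA = 280.5 × 2350 = 659.1 kN.

P ≈ 659 kN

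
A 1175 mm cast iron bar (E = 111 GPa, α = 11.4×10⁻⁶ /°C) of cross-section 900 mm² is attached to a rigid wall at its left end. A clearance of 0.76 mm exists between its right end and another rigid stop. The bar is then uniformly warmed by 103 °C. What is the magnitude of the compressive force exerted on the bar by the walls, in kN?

Unrestrained expansion: δ_free = αΔT L = 11.4×10⁻⁶ × 103 × 1175 = 1.38 mm.
This exceeds the 0.76 mm gap, so the wall pushes back. The portion of expansion that must be recovered elastically is δ_free − gap = 1.38 − 0.76 = 0.6197 mm.
So σ = E(δ_free − g)/L = 111×10³ × 0.6197/1175 = 58.54 MPa.
P = σA = 58.54 × 900 = 52.69 kN.

P ≈ 52.7 kN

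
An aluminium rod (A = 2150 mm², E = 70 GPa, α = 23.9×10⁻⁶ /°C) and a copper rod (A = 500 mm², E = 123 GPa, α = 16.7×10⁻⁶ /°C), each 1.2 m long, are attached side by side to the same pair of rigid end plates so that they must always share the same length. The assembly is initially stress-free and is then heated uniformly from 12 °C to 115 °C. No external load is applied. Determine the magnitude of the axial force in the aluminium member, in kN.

Both members must finish at the same length. With the larger α, the aluminium tends to over-expand; the plates restrain it, putting the aluminium in compression and the copper in tension. With no external load the two internal forces are equal and opposite, magnitude P.
Setting the final lengths equal and cancelling L: (α₁ − α₂)ΔT = P/(A₁E₁) + P/(A₂E₂).
|α₁ − α₂|·ΔT = 7.2×10⁻⁶ × 103 = 0.0007416.
1/(A₁E₁) + 1/(A₂E₂) = 1/(2150×70×10³) + 1/(500×123×10³) = 2.29×10⁻⁸ N⁻¹.
P = 0.0007416 / 2.29×10⁻⁸ = 32380 N = 32.38 kN.

P ≈ 32.4 kN (compressive in the aluminium)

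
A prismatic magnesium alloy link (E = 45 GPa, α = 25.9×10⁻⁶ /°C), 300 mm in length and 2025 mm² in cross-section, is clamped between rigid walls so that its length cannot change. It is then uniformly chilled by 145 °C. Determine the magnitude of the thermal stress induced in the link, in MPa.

σ ≈ 169 MPa (tensile)

With length fixed, the mechanical strain must cancel the thermal strain αΔT = 25.9×10⁻⁶ × 145 = 3755.5×10⁻⁶.
The stress required to suppress this strain is σ = Eε = 45×10³ × 3755.5×10⁻⁶ = 169 MPa, tensile since the link is trying to contract.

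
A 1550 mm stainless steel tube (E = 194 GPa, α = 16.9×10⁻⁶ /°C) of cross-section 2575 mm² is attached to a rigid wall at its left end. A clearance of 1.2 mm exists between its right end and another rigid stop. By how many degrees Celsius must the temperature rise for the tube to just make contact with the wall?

ΔT ≈ 45.8 °C

The gap closes when αΔT L = 1.2 mm, since the tube is still unstressed at that instant.
ΔT = 1.2 / (16.9×10⁻⁶ × 1550) = 45.81 °C.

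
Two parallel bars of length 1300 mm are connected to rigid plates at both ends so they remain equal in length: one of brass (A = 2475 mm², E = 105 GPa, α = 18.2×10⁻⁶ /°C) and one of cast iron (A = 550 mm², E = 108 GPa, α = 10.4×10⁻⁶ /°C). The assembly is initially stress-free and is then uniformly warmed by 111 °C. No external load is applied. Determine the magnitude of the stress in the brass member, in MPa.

σ ≈ 16.9 MPa (compressive)

The brass has the larger α, so on heating it would change length more than the cast iron if both were free. The rigid plates force a common final length, so the brass is put into compression and the cast iron into tension, with equal and opposite forces P (no external load).
Compatibility of the two members (thermal + elastic change equal): (α₁ − α₂)ΔT = P·[1/(A₁E₁) + 1/(A₂E₂)].
|α₁ − α₂|·ΔT = 7.8×10⁻⁶ × 111 = 0.0008658.
1/(A₁E₁) + 1/(A₂E₂) = 1/(2475×105×10³) + 1/(550×108×10³) = 2.068×10⁻⁸ N⁻¹.
So P = 0.0008658 / 2.068×10⁻⁸ = 41.86 kN.
σ_{brass} = P/A₁ = 41860/2475 = 16.91 MPa, compressive.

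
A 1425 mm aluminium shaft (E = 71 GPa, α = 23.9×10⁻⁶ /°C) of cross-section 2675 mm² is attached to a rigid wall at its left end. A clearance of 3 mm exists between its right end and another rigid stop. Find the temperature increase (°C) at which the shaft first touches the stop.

ΔT ≈ 88.1 °C

Contact occurs when the free expansion equals the gap: αΔT L = 3 mm.
So ΔT = g/(αL) = 3/(23.9×10⁻⁶ × 1425) = 88.09 °C.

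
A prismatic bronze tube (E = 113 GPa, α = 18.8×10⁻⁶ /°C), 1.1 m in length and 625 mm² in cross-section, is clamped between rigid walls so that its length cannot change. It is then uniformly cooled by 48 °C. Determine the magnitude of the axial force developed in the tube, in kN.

P ≈ 63.7 kN (tensile)

With zero net strain, σ = E·αΔT = 113 GPa × 18.8×10⁻⁶ × 48 = 102 MPa.
Axial force P = σA = 102 × 625 = 63730 N = 63.73 kN, tensile.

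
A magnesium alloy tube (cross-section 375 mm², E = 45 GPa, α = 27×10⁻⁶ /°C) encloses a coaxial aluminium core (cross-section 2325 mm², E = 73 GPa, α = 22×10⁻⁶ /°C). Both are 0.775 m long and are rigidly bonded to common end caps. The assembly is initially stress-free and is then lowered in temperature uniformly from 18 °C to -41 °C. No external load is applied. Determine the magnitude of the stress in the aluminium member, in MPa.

Equilibrium of a rigid end plate with no external load gives equal and opposite internal forces ±P in the two members. Since α_{magnesium alloy} > α_{aluminium}, cooling drives the magnesium alloy into tension and the aluminium into compression.
Compatibility of the two members (thermal + elastic change equal): (α₁ − α₂)ΔT = P·[1/(A₁E₁) + 1/(A₂E₂)].
|α₁ − α₂|·ΔT = 5×10⁻⁶ × 59 = 0.000295.
1/(A₁E₁) + 1/(A₂E₂) = 1/(375×45×10³) + 1/(2325×73×10³) = 6.515×10⁻⁸ N⁻¹.
So P = 0.000295 / 6.515×10⁻⁸ = 4.528 kN.
σ_{aluminium} = P/A₂ = 4528/2325 = 1.947 MPa, compressive.

σ ≈ 1.95 MPa (compressive)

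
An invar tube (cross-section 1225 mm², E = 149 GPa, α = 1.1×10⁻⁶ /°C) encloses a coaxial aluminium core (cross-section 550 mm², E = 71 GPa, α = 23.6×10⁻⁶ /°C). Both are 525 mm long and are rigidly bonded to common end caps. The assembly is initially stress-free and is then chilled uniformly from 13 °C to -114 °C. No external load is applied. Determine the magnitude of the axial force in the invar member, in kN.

Both members must finish at the same length. With the larger α, the aluminium tends to over-contract; the plates restrain it, putting the aluminium in tension and the invar in compression. With no external load the two internal forces are equal and opposite, magnitude P.
Equating the net (thermal + elastic) strains gives |α₁ − α₂|·ΔT = P·[1/(A₁E₁) + 1/(A₂E₂)].
|α₁ − α₂|·ΔT = 22.5×10⁻⁶ × 127 = 0.002857.
1/(A₁E₁) + 1/(A₂E₂) = 1/(1225×149×10³) + 1/(550×71×10³) = 3.109×10⁻⁸ N⁻¹.
P = 0.002857 / 3.109×10⁻⁸ = 91920 N = 91.92 kN.

P ≈ 91.9 kN (compressive in the invar)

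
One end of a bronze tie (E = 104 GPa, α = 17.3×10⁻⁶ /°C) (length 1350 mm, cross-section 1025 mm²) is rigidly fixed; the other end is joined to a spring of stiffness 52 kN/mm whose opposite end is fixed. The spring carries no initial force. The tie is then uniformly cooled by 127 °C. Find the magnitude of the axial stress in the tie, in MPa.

σ ≈ 90.7 MPa (tensile)

Free thermal contraction: δ_free = αΔT L = 17.3×10⁻⁶ × 127 × 1350 = 2.966 mm.
With a force P in the spring, the elastic change of the tie is PL/(AE) and that of the spring is P/k; compatibility requires their sum to equal δ_free.
P [ L/(AE) + 1/k ] = δ_free → P [ 1350/(1025×104×10³) + 1/(52×10³) ] = 2.966.
P = 2.966 / 3.189×10⁻⁵ = 93000 N.
σ = P/A = 93000/1025 = 90.73 MPa.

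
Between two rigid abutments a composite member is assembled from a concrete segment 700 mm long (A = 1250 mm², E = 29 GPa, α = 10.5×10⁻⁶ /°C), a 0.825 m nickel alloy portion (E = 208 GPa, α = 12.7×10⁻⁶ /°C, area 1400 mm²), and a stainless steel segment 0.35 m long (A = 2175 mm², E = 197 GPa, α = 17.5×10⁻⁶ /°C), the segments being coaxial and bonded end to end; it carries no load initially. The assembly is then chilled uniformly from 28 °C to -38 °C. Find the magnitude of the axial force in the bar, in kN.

P ≈ 68.9 kN (tensile)

With the walls removed the bar would change length by δ_free = Σ αᵢΔT Lᵢ = 10.5×10⁻⁶×66×700 + 12.7×10⁻⁶×66×825 + 17.5×10⁻⁶×66×350 = 1.581 mm.
Since the ends are fixed, an axial force P builds up, equal in every segment, with P · Σ Lᵢ/(AᵢEᵢ) = δ_free.
The series flexibility is Σ Lᵢ/(AᵢEᵢ) = 700/(1250×29×10³) + 825/(1400×208×10³) + 350/(2175×197×10³) = 2.296×10⁻⁵ mm/N.
P = 1.581 / 2.296×10⁻⁵ = 68850 N = 68.85 kN, tensile.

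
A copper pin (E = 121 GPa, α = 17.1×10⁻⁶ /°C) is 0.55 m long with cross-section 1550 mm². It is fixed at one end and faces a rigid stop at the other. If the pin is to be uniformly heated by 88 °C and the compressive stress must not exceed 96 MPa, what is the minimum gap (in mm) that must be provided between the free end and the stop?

g ≈ 0.391 mm

Free expansion if unrestrained: δ_free = αΔT L = 17.1×10⁻⁶ × 88 × 550 = 0.8276 mm.
At the allowable stress the elastic shortening the wall may impose is σL/E = 96 × 550 / (121×10³) = 0.4364 mm.
So the gap has to take up the difference, g_min = δ_free − σL/E = 0.8276 − 0.4364 = 0.3913 mm.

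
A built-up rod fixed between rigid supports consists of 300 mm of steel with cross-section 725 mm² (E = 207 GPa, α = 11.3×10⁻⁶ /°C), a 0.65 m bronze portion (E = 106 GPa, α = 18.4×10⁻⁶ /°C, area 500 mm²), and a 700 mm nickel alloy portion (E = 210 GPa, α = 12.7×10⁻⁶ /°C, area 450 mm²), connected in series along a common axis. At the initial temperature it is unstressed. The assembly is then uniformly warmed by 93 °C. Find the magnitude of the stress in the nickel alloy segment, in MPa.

Free thermal expansion of the whole bar: Σ αᵢΔT Lᵢ = 11.3×10⁻⁶×93×300 + 18.4×10⁻⁶×93×650 + 12.7×10⁻⁶×93×700 = 2.254 mm.
The rigid supports impose zero overall length change; the single axial force P common to all segments must satisfy P Σ Lᵢ/(AᵢEᵢ) = δ_free.
The series flexibility is Σ Lᵢ/(AᵢEᵢ) = 300/(725×207×10³) + 650/(500×106×10³) + 700/(450×210×10³) = 2.167×10⁻⁵ mm/N.
Hence P = δ_free / Σ(L/AE) = 2.254/2.167×10⁻⁵ = 104 kN (compressive).
σ_{nickel alloy} = P / A = 104000 / 450 = 231.2 MPa.

σ ≈ 231 MPa (compressive)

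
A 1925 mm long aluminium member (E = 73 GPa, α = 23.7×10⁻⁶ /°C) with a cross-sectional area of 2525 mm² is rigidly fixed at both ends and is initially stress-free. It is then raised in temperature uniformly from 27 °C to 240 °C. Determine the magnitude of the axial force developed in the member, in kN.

The ends cannot move, so σ = EαΔT = 73×10³ × 23.7×10⁻⁶ × 213 = 368.5 MPa.
Axial force P = σA = 368.5 × 2525 = 930500 N = 930.5 kN, compressive.

P ≈ 930 kN (compressive)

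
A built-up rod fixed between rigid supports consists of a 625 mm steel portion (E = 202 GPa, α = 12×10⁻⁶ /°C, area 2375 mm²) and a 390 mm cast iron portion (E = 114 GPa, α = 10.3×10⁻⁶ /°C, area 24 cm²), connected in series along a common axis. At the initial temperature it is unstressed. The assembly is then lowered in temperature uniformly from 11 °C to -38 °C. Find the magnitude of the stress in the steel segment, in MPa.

σ ≈ 87.1 MPa (tensile)

With the walls removed the bar would change length by δ_free = Σ αᵢΔT Lᵢ = 12×10⁻⁶×49×625 + 10.3×10⁻⁶×49×390 = 0.5643 mm.
The walls prevent any net length change, so an axial force P (same in every segment) develops. Compatibility: P · Σ Lᵢ/(AᵢEᵢ) = δ_free.
Σ Lᵢ/(AᵢEᵢ) = 625/(2375×202×10³) + 390/(2400×114×10³) = 2.728×10⁻⁶ mm/N.
So P = 0.5643 / 2.728×10⁻⁶ = 206.9 kN, tensile.
σ_{steel} = P / A = 206900 / 2375 = 87.1 MPa.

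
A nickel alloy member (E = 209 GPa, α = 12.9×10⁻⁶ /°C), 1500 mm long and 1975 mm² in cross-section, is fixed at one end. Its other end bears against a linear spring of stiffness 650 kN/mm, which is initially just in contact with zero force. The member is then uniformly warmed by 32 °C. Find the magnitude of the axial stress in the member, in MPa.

Free thermal expansion: δ_free = αΔT L = 12.9×10⁻⁶ × 32 × 1500 = 0.6192 mm.
Let P be the compressive force at the spring. The member shortens elastically by PL/(AE) and the spring compresses by P/k; together these equal δ_free.
So P = δ_free / [L/(AE) + 1/k] = 0.6192 / [ 1500/(1975×209×10³) + 1/(650×10³) ].
P = 0.6192 / 5.172×10⁻⁶ = 119700 N.
σ = P/A = 119700/1975 = 60.61 MPa.

σ ≈ 60.6 MPa (compressive)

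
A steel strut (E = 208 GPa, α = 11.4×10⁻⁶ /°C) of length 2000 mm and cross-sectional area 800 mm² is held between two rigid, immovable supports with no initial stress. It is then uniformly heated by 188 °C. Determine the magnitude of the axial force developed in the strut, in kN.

P ≈ 357 kN (compressive)

With zero net strain, σ = E·αΔT = 208 GPa × 11.4×10⁻⁶ × 188 = 445.8 MPa.
Axial force P = σA = 445.8 × 800 = 356600 N = 356.6 kN, compressive.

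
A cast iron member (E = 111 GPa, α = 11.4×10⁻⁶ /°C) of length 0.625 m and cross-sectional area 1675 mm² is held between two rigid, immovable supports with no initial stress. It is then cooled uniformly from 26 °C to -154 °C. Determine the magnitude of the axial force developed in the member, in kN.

P ≈ 382 kN (tensile)

Full restraint means ε = 0, so the stress is σ = EαΔT = 111×10³ × 11.4×10⁻⁶ × 180 = 227.8 MPa.
Axial force P = σA = 227.8 × 1675 = 381500 N = 381.5 kN, tensile.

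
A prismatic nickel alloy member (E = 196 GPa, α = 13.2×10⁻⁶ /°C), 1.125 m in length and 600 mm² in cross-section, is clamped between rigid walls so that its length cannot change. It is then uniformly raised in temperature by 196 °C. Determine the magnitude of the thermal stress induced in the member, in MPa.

With length fixed, the mechanical strain must cancel the thermal strain αΔT = 13.2×10⁻⁶ × 196 = 2587.2×10⁻⁶.
The stress required to suppress this strain is σ = Eε = 196×10³ × 2587.2×10⁻⁶ = 507.1 MPa, compressive since the member is trying to expand.

σ ≈ 507 MPa (compressive)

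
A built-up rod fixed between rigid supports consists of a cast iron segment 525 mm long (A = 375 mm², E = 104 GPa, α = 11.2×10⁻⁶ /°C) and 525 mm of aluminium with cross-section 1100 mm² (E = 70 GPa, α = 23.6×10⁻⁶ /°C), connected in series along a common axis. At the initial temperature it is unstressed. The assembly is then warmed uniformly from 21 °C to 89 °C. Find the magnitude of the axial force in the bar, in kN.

P ≈ 61.3 kN (compressive)

Free thermal expansion of the whole bar: Σ αᵢΔT Lᵢ = 11.2×10⁻⁶×68×525 + 23.6×10⁻⁶×68×525 = 1.242 mm.
The rigid supports impose zero overall length change; the single axial force P common to all segments must satisfy P Σ Lᵢ/(AᵢEᵢ) = δ_free.
The series flexibility is Σ Lᵢ/(AᵢEᵢ) = 525/(375×104×10³) + 525/(1100×70×10³) = 2.028×10⁻⁵ mm/N.
So P = 1.242 / 2.028×10⁻⁵ = 61.26 kN, compressive.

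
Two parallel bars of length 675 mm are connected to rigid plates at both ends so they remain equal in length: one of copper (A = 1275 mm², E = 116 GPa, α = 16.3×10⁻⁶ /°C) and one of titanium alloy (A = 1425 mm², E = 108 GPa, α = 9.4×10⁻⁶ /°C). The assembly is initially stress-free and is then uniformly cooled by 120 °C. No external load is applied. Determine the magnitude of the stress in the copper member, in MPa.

Both members must finish at the same length. With the larger α, the copper tends to over-contract; the plates restrain it, putting the copper in tension and the titanium alloy in compression. With no external load the two internal forces are equal and opposite, magnitude P.
Compatibility of the two members (thermal + elastic change equal): (α₁ − α₂)ΔT = P·[1/(A₁E₁) + 1/(A₂E₂)].
|α₁ − α₂|·ΔT = 6.9×10⁻⁶ × 120 = 0.000828.
1/(A₁E₁) + 1/(A₂E₂) = 1/(1275×116×10³) + 1/(1425×108×10³) = 1.326×10⁻⁸ N⁻¹.
P = 0.000828 / 1.326×10⁻⁸ = 62450 N = 62.45 kN.
σ_{copper} = P/A₁ = 62450/1275 = 48.98 MPa, tensile.

σ ≈ 49 MPa (tensile)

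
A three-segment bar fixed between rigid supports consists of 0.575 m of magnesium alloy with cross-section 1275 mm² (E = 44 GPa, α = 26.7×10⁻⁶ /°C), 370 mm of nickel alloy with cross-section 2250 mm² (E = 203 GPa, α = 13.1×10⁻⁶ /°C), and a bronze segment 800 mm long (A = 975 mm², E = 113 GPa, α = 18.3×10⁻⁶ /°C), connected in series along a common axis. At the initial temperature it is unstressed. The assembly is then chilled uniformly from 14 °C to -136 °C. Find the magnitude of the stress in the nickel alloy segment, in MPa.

Free thermal contraction of the whole bar: Σ αᵢΔT Lᵢ = 26.7×10⁻⁶×150×575 + 13.1×10⁻⁶×150×370 + 18.3×10⁻⁶×150×800 = 5.226 mm.
The walls prevent any net length change, so an axial force P (same in every segment) develops. Compatibility: P · Σ Lᵢ/(AᵢEᵢ) = δ_free.
The series flexibility is Σ Lᵢ/(AᵢEᵢ) = 575/(1275×44×10³) + 370/(2250×203×10³) + 800/(975×113×10³) = 1.832×10⁻⁵ mm/N.
P = 5.226 / 1.832×10⁻⁵ = 285200 N = 285.2 kN, tensile.
σ_{nickel alloy} = P / A = 285200 / 2250 = 126.8 MPa.

σ ≈ 127 MPa (tensile)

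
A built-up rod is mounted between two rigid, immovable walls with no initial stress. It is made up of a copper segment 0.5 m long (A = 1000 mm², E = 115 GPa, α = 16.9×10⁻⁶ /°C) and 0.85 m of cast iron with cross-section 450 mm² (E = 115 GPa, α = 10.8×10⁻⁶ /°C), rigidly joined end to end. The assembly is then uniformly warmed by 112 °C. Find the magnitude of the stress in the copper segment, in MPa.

Free thermal expansion of the whole bar: Σ αᵢΔT Lᵢ = 16.9×10⁻⁶×112×500 + 10.8×10⁻⁶×112×850 = 1.975 mm.
The walls prevent any net length change, so an axial force P (same in every segment) develops. Compatibility: P · Σ Lᵢ/(AᵢEᵢ) = δ_free.
The series flexibility is Σ Lᵢ/(AᵢEᵢ) = 500/(1000×115×10³) + 850/(450×115×10³) = 2.077×10⁻⁵ mm/N.
Hence P = δ_free / Σ(L/AE) = 1.975/2.077×10⁻⁵ = 95.05 kN (compressive).
σ_{copper} = P / A = 95050 / 1000 = 95.05 MPa.

σ ≈ 95.1 MPa (compressive)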